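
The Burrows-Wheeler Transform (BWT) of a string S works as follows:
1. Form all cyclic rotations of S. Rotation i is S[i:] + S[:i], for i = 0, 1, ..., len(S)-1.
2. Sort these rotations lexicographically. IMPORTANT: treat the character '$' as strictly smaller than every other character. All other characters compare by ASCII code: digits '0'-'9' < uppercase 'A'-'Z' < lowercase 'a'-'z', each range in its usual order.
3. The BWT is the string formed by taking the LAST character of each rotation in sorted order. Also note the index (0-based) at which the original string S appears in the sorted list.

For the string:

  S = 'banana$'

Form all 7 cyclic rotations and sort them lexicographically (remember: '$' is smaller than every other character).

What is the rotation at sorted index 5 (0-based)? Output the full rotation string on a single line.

All 7 rotations (rotation i = S[i:]+S[:i]):
  rot[0] = banana$
  rot[1] = anana$b
  rot[2] = nana$ba
  rot[3] = ana$ban
  rot[4] = na$bana
  rot[5] = a$banan
  rot[6] = $banana
Sorted (with $ < everything):
  sorted[0] = $banana
  sorted[1] = a$banan
  sorted[2] = ana$ban
  sorted[3] = anana$b
  sorted[4] = banana$
  sorted[5] = na$bana
  sorted[6] = nana$ba
sorted[5] = na$bana

Answer: na$bana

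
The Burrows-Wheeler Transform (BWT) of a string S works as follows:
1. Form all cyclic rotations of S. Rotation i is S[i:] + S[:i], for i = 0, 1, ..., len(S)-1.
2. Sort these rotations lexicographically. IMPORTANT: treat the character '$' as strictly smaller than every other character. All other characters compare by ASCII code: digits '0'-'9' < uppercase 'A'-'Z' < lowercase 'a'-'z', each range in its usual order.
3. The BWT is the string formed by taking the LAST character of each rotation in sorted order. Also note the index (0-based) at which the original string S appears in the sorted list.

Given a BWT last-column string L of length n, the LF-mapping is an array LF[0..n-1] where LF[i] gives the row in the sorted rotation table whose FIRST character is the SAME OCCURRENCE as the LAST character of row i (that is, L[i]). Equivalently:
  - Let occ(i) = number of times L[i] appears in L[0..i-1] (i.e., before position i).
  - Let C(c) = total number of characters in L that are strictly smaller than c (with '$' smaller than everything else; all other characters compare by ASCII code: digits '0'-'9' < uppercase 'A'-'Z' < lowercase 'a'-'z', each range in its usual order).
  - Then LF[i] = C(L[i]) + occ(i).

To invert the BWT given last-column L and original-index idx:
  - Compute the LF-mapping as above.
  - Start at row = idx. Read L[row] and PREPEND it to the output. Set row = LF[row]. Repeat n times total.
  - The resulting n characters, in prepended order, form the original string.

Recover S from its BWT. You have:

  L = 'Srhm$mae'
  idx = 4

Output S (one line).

LF mapping: 1 7 4 5 0 6 2 3
Walk LF starting at row 4, prepending L[row]:
  step 1: row=4, L[4]='$', prepend. Next row=LF[4]=0
  step 2: row=0, L[0]='S', prepend. Next row=LF[0]=1
  step 3: row=1, L[1]='r', prepend. Next row=LF[1]=7
  step 4: row=7, L[7]='e', prepend. Next row=LF[7]=3
  step 5: row=3, L[3]='m', prepend. Next row=LF[3]=5
  step 6: row=5, L[5]='m', prepend. Next row=LF[5]=6
  step 7: row=6, L[6]='a', prepend. Next row=LF[6]=2
  step 8: row=2, L[2]='h', prepend. Next row=LF[2]=4
Reversed output: hammerS$

Answer: hammerS$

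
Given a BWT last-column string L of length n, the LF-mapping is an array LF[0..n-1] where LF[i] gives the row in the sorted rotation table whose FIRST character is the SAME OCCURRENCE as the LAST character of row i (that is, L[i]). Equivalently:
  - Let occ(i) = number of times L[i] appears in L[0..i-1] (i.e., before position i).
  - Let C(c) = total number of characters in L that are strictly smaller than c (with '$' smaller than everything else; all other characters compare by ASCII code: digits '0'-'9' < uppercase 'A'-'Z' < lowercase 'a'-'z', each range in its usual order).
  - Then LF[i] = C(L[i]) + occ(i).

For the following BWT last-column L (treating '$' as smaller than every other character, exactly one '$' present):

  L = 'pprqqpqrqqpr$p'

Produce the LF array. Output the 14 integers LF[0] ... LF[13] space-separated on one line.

Char counts: '$':1, 'p':5, 'q':5, 'r':3
C (first-col start): C('$')=0, C('p')=1, C('q')=6, C('r')=11
L[0]='p': occ=0, LF[0]=C('p')+0=1+0=1
L[1]='p': occ=1, LF[1]=C('p')+1=1+1=2
L[2]='r': occ=0, LF[2]=C('r')+0=11+0=11
L[3]='q': occ=0, LF[3]=C('q')+0=6+0=6
L[4]='q': occ=1, LF[4]=C('q')+1=6+1=7
L[5]='p': occ=2, LF[5]=C('p')+2=1+2=3
L[6]='q': occ=2, LF[6]=C('q')+2=6+2=8
L[7]='r': occ=1, LF[7]=C('r')+1=11+1=12
L[8]='q': occ=3, LF[8]=C('q')+3=6+3=9
L[9]='q': occ=4, LF[9]=C('q')+4=6+4=10
L[10]='p': occ=3, LF[10]=C('p')+3=1+3=4
L[11]='r': occ=2, LF[11]=C('r')+2=11+2=13
L[12]='$': occ=0, LF[12]=C('$')+0=0+0=0
L[13]='p': occ=4, LF[13]=C('p')+4=1+4=5

Answer: 1 2 11 6 7 3 8 12 9 10 4 13 0 5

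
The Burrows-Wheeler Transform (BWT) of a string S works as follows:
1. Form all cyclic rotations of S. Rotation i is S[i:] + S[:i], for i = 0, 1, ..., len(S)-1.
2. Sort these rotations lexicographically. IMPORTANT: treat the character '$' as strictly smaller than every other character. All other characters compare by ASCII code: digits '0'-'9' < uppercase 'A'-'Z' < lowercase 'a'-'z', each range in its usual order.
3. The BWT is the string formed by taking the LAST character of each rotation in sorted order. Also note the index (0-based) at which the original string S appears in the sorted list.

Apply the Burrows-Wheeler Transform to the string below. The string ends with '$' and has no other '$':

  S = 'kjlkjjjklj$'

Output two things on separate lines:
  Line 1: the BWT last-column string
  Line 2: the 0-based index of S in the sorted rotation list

Answer: jlkjjkl$jkj
7

Derivation:
All 11 rotations (rotation i = S[i:]+S[:i]):
  rot[0] = kjlkjjjklj$
  rot[1] = jlkjjjklj$k
  rot[2] = lkjjjklj$kj
  rot[3] = kjjjklj$kjl
  rot[4] = jjjklj$kjlk
  rot[5] = jjklj$kjlkj
  rot[6] = jklj$kjlkjj
  rot[7] = klj$kjlkjjj
  rot[8] = lj$kjlkjjjk
  rot[9] = j$kjlkjjjkl
  rot[10] = $kjlkjjjklj
Sorted (with $ < everything):
  sorted[0] = $kjlkjjjklj  (last char: 'j')
  sorted[1] = j$kjlkjjjkl  (last char: 'l')
  sorted[2] = jjjklj$kjlk  (last char: 'k')
  sorted[3] = jjklj$kjlkj  (last char: 'j')
  sorted[4] = jklj$kjlkjj  (last char: 'j')
  sorted[5] = jlkjjjklj$k  (last char: 'k')
  sorted[6] = kjjjklj$kjl  (last char: 'l')
  sorted[7] = kjlkjjjklj$  (last char: '$')
  sorted[8] = klj$kjlkjjj  (last char: 'j')
  sorted[9] = lj$kjlkjjjk  (last char: 'k')
  sorted[10] = lkjjjklj$kj  (last char: 'j')
Last column: jlkjjkl$jkj
Original string S is at sorted index 7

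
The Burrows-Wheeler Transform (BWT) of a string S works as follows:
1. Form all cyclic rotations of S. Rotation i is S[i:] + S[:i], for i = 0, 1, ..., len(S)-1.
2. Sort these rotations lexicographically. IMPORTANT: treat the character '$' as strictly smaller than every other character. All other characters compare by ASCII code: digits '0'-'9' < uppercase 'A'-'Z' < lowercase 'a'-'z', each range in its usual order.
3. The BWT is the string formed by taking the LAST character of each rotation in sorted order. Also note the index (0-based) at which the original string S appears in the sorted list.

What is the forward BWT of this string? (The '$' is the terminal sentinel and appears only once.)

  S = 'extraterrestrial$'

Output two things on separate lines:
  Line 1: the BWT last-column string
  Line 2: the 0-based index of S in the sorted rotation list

Answer: lirtr$ratrteeaxse
5

Derivation:
All 17 rotations (rotation i = S[i:]+S[:i]):
  rot[0] = extraterrestrial$
  rot[1] = xtraterrestrial$e
  rot[2] = traterrestrial$ex
  rot[3] = raterrestrial$ext
  rot[4] = aterrestrial$extr
  rot[5] = terrestrial$extra
  rot[6] = errestrial$extrat
  rot[7] = rrestrial$extrate
  rot[8] = restrial$extrater
  rot[9] = estrial$extraterr
  rot[10] = strial$extraterre
  rot[11] = trial$extraterres
  rot[12] = rial$extraterrest
  rot[13] = ial$extraterrestr
  rot[14] = al$extraterrestri
  rot[15] = l$extraterrestria
  rot[16] = $extraterrestrial
Sorted (with $ < everything):
  sorted[0] = $extraterrestrial  (last char: 'l')
  sorted[1] = al$extraterrestri  (last char: 'i')
  sorted[2] = aterrestrial$extr  (last char: 'r')
  sorted[3] = errestrial$extrat  (last char: 't')
  sorted[4] = estrial$extraterr  (last char: 'r')
  sorted[5] = extraterrestrial$  (last char: '$')
  sorted[6] = ial$extraterrestr  (last char: 'r')
  sorted[7] = l$extraterrestria  (last char: 'a')
  sorted[8] = raterrestrial$ext  (last char: 't')
  sorted[9] = restrial$extrater  (last char: 'r')
  sorted[10] = rial$extraterrest  (last char: 't')
  sorted[11] = rrestrial$extrate  (last char: 'e')
  sorted[12] = strial$extraterre  (last char: 'e')
  sorted[13] = terrestrial$extra  (last char: 'a')
  sorted[14] = traterrestrial$ex  (last char: 'x')
  sorted[15] = trial$extraterres  (last char: 's')
  sorted[16] = xtraterrestrial$e  (last char: 'e')
Last column: lirtr$ratrteeaxse
Original string S is at sorted index 5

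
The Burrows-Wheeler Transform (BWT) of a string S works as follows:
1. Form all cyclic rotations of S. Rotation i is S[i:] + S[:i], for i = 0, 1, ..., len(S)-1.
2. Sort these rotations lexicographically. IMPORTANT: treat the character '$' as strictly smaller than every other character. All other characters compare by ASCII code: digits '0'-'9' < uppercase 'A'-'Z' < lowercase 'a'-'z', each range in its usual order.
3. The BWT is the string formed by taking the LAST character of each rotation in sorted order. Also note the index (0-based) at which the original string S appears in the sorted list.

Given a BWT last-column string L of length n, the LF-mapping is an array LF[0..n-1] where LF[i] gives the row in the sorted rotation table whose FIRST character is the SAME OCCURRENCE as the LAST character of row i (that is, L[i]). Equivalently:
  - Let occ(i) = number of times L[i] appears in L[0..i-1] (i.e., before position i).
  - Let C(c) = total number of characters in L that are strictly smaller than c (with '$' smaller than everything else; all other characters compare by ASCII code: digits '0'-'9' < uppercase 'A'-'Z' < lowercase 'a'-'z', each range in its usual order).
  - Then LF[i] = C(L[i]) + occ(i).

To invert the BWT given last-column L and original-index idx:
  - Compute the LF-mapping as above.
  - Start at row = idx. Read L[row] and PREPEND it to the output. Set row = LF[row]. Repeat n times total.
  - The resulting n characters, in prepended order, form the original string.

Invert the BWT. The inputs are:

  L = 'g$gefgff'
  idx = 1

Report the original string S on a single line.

Answer: efgffgg$

Derivation:
LF mapping: 5 0 6 1 2 7 3 4
Walk LF starting at row 1, prepending L[row]:
  step 1: row=1, L[1]='$', prepend. Next row=LF[1]=0
  step 2: row=0, L[0]='g', prepend. Next row=LF[0]=5
  step 3: row=5, L[5]='g', prepend. Next row=LF[5]=7
  step 4: row=7, L[7]='f', prepend. Next row=LF[7]=4
  step 5: row=4, L[4]='f', prepend. Next row=LF[4]=2
  step 6: row=2, L[2]='g', prepend. Next row=LF[2]=6
  step 7: row=6, L[6]='f', prepend. Next row=LF[6]=3
  step 8: row=3, L[3]='e', prepend. Next row=LF[3]=1
Reversed output: efgffgg$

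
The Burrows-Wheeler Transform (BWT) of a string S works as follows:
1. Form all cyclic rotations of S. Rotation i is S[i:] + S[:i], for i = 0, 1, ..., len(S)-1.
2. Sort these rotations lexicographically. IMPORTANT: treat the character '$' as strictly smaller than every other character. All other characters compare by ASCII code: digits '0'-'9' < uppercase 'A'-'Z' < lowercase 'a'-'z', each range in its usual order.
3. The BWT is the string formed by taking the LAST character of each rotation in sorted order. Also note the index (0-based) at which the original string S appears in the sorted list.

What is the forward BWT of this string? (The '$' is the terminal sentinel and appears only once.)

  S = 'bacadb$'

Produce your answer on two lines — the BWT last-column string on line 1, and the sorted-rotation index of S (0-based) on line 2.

All 7 rotations (rotation i = S[i:]+S[:i]):
  rot[0] = bacadb$
  rot[1] = acadb$b
  rot[2] = cadb$ba
  rot[3] = adb$bac
  rot[4] = db$baca
  rot[5] = b$bacad
  rot[6] = $bacadb
Sorted (with $ < everything):
  sorted[0] = $bacadb  (last char: 'b')
  sorted[1] = acadb$b  (last char: 'b')
  sorted[2] = adb$bac  (last char: 'c')
  sorted[3] = b$bacad  (last char: 'd')
  sorted[4] = bacadb$  (last char: '$')
  sorted[5] = cadb$ba  (last char: 'a')
  sorted[6] = db$baca  (last char: 'a')
Last column: bbcd$aa
Original string S is at sorted index 4

Answer: bbcd$aa
4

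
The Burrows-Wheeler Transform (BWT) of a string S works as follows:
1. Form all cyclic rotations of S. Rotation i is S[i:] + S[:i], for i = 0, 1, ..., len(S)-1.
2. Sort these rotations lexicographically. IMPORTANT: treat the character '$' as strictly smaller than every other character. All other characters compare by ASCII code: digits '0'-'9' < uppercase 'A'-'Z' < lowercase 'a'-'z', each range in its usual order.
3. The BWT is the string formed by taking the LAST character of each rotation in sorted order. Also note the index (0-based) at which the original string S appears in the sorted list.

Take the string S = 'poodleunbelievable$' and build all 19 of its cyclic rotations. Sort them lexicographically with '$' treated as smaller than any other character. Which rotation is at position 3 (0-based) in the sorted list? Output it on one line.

All 19 rotations (rotation i = S[i:]+S[:i]):
  rot[0] = poodleunbelievable$
  rot[1] = oodleunbelievable$p
  rot[2] = odleunbelievable$po
  rot[3] = dleunbelievable$poo
  rot[4] = leunbelievable$pood
  rot[5] = eunbelievable$poodl
  rot[6] = unbelievable$poodle
  rot[7] = nbelievable$poodleu
  rot[8] = believable$poodleun
  rot[9] = elievable$poodleunb
  rot[10] = lievable$poodleunbe
  rot[11] = ievable$poodleunbel
  rot[12] = evable$poodleunbeli
  rot[13] = vable$poodleunbelie
  rot[14] = able$poodleunbeliev
  rot[15] = ble$poodleunbelieva
  rot[16] = le$poodleunbelievab
  rot[17] = e$poodleunbelievabl
  rot[18] = $poodleunbelievable
Sorted (with $ < everything):
  sorted[0] = $poodleunbelievable
  sorted[1] = able$poodleunbeliev
  sorted[2] = believable$poodleun
  sorted[3] = ble$poodleunbelieva
  sorted[4] = dleunbelievable$poo
  sorted[5] = e$poodleunbelievabl
  sorted[6] = elievable$poodleunb
  sorted[7] = eunbelievable$poodl
  sorted[8] = evable$poodleunbeli
  sorted[9] = ievable$poodleunbel
  sorted[10] = le$poodleunbelievab
  sorted[11] = leunbelievable$pood
  sorted[12] = lievable$poodleunbe
  sorted[13] = nbelievable$poodleu
  sorted[14] = odleunbelievable$po
  sorted[15] = oodleunbelievable$p
  sorted[16] = poodleunbelievable$
  sorted[17] = unbelievable$poodle
  sorted[18] = vable$poodleunbelie
sorted[3] = ble$poodleunbelieva

Answer: ble$poodleunbelieva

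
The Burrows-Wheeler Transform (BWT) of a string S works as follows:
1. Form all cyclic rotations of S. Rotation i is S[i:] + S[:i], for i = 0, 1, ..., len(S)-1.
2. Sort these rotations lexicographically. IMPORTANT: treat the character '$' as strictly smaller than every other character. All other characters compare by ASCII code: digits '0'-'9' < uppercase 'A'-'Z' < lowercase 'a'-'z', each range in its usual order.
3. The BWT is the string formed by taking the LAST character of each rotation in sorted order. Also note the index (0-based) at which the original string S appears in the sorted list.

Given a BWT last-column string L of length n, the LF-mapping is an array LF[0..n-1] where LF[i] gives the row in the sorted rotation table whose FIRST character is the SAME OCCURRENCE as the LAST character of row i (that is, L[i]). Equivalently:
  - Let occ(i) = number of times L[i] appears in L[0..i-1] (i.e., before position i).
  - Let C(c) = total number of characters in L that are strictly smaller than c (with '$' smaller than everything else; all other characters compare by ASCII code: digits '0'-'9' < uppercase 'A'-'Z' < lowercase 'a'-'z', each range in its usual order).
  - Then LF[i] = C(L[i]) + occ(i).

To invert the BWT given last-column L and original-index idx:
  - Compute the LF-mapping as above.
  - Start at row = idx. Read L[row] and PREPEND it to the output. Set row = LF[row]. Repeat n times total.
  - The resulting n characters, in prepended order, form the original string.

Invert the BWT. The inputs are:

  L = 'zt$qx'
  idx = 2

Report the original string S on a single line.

Answer: tqxz$

Derivation:
LF mapping: 4 2 0 1 3
Walk LF starting at row 2, prepending L[row]:
  step 1: row=2, L[2]='$', prepend. Next row=LF[2]=0
  step 2: row=0, L[0]='z', prepend. Next row=LF[0]=4
  step 3: row=4, L[4]='x', prepend. Next row=LF[4]=3
  step 4: row=3, L[3]='q', prepend. Next row=LF[3]=1
  step 5: row=1, L[1]='t', prepend. Next row=LF[1]=2
Reversed output: tqxz$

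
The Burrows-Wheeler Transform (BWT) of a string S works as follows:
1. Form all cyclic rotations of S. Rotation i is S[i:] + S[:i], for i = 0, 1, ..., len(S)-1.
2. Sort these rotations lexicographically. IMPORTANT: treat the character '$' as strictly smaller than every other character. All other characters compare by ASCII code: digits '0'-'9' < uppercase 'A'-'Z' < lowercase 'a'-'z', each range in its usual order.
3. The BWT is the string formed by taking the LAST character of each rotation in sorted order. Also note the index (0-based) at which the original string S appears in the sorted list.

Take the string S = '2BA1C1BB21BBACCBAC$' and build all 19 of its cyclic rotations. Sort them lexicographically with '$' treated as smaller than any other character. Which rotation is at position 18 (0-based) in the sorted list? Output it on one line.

All 19 rotations (rotation i = S[i:]+S[:i]):
  rot[0] = 2BA1C1BB21BBACCBAC$
  rot[1] = BA1C1BB21BBACCBAC$2
  rot[2] = A1C1BB21BBACCBAC$2B
  rot[3] = 1C1BB21BBACCBAC$2BA
  rot[4] = C1BB21BBACCBAC$2BA1
  rot[5] = 1BB21BBACCBAC$2BA1C
  rot[6] = BB21BBACCBAC$2BA1C1
  rot[7] = B21BBACCBAC$2BA1C1B
  rot[8] = 21BBACCBAC$2BA1C1BB
  rot[9] = 1BBACCBAC$2BA1C1BB2
  rot[10] = BBACCBAC$2BA1C1BB21
  rot[11] = BACCBAC$2BA1C1BB21B
  rot[12] = ACCBAC$2BA1C1BB21BB
  rot[13] = CCBAC$2BA1C1BB21BBA
  rot[14] = CBAC$2BA1C1BB21BBAC
  rot[15] = BAC$2BA1C1BB21BBACC
  rot[16] = AC$2BA1C1BB21BBACCB
  rot[17] = C$2BA1C1BB21BBACCBA
  rot[18] = $2BA1C1BB21BBACCBAC
Sorted (with $ < everything):
  sorted[0] = $2BA1C1BB21BBACCBAC
  sorted[1] = 1BB21BBACCBAC$2BA1C
  sorted[2] = 1BBACCBAC$2BA1C1BB2
  sorted[3] = 1C1BB21BBACCBAC$2BA
  sorted[4] = 21BBACCBAC$2BA1C1BB
  sorted[5] = 2BA1C1BB21BBACCBAC$
  sorted[6] = A1C1BB21BBACCBAC$2B
  sorted[7] = AC$2BA1C1BB21BBACCB
  sorted[8] = ACCBAC$2BA1C1BB21BB
  sorted[9] = B21BBACCBAC$2BA1C1B
  sorted[10] = BA1C1BB21BBACCBAC$2
  sorted[11] = BAC$2BA1C1BB21BBACC
  sorted[12] = BACCBAC$2BA1C1BB21B
  sorted[13] = BB21BBACCBAC$2BA1C1
  sorted[14] = BBACCBAC$2BA1C1BB21
  sorted[15] = C$2BA1C1BB21BBACCBA
  sorted[16] = C1BB21BBACCBAC$2BA1
  sorted[17] = CBAC$2BA1C1BB21BBAC
  sorted[18] = CCBAC$2BA1C1BB21BBA
sorted[18] = CCBAC$2BA1C1BB21BBA

Answer: CCBAC$2BA1C1BB21BBA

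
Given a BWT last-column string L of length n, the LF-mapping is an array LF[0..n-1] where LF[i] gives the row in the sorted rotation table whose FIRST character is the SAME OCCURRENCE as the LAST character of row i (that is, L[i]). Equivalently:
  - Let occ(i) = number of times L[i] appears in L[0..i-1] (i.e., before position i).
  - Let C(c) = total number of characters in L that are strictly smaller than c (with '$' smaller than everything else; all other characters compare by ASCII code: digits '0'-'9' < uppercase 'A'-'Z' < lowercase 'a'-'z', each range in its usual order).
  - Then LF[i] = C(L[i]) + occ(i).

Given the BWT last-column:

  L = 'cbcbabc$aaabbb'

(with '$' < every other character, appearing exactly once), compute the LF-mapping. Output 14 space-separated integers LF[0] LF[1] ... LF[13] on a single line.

Answer: 11 5 12 6 1 7 13 0 2 3 4 8 9 10

Derivation:
Char counts: '$':1, 'a':4, 'b':6, 'c':3
C (first-col start): C('$')=0, C('a')=1, C('b')=5, C('c')=11
L[0]='c': occ=0, LF[0]=C('c')+0=11+0=11
L[1]='b': occ=0, LF[1]=C('b')+0=5+0=5
L[2]='c': occ=1, LF[2]=C('c')+1=11+1=12
L[3]='b': occ=1, LF[3]=C('b')+1=5+1=6
L[4]='a': occ=0, LF[4]=C('a')+0=1+0=1
L[5]='b': occ=2, LF[5]=C('b')+2=5+2=7
L[6]='c': occ=2, LF[6]=C('c')+2=11+2=13
L[7]='$': occ=0, LF[7]=C('$')+0=0+0=0
L[8]='a': occ=1, LF[8]=C('a')+1=1+1=2
L[9]='a': occ=2, LF[9]=C('a')+2=1+2=3
L[10]='a': occ=3, LF[10]=C('a')+3=1+3=4
L[11]='b': occ=3, LF[11]=C('b')+3=5+3=8
L[12]='b': occ=4, LF[12]=C('b')+4=5+4=9
L[13]='b': occ=5, LF[13]=C('b')+5=5+5=10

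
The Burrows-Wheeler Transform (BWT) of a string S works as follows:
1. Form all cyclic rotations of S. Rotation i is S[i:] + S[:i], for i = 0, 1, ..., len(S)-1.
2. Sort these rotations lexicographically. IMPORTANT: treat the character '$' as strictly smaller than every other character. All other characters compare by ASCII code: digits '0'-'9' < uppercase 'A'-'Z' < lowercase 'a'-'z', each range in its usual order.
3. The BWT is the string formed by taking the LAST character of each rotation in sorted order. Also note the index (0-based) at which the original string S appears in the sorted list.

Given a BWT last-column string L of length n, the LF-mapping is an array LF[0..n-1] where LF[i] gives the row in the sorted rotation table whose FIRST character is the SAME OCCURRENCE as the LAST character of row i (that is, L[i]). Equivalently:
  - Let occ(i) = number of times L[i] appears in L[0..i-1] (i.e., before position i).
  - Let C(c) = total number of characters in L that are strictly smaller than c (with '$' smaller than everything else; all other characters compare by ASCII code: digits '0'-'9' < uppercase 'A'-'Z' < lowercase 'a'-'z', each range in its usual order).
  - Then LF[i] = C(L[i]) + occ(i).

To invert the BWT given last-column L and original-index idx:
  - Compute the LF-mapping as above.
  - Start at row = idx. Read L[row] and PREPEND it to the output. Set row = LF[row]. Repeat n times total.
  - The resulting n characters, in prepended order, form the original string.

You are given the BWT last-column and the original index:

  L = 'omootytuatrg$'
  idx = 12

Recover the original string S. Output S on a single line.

LF mapping: 4 3 5 6 8 12 9 11 1 10 7 2 0
Walk LF starting at row 12, prepending L[row]:
  step 1: row=12, L[12]='$', prepend. Next row=LF[12]=0
  step 2: row=0, L[0]='o', prepend. Next row=LF[0]=4
  step 3: row=4, L[4]='t', prepend. Next row=LF[4]=8
  step 4: row=8, L[8]='a', prepend. Next row=LF[8]=1
  step 5: row=1, L[1]='m', prepend. Next row=LF[1]=3
  step 6: row=3, L[3]='o', prepend. Next row=LF[3]=6
  step 7: row=6, L[6]='t', prepend. Next row=LF[6]=9
  step 8: row=9, L[9]='t', prepend. Next row=LF[9]=10
  step 9: row=10, L[10]='r', prepend. Next row=LF[10]=7
  step 10: row=7, L[7]='u', prepend. Next row=LF[7]=11
  step 11: row=11, L[11]='g', prepend. Next row=LF[11]=2
  step 12: row=2, L[2]='o', prepend. Next row=LF[2]=5
  step 13: row=5, L[5]='y', prepend. Next row=LF[5]=12
Reversed output: yogurttomato$

Answer: yogurttomato$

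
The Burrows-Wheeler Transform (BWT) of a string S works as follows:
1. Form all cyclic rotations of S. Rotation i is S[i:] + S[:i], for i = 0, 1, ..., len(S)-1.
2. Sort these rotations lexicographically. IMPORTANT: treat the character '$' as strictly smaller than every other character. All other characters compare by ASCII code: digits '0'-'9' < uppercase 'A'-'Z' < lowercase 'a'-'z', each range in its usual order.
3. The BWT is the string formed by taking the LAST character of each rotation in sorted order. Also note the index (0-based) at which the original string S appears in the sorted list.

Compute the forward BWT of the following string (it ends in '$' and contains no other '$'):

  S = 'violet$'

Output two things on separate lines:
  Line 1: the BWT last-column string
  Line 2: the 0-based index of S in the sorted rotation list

Answer: tlvoie$
6

Derivation:
All 7 rotations (rotation i = S[i:]+S[:i]):
  rot[0] = violet$
  rot[1] = iolet$v
  rot[2] = olet$vi
  rot[3] = let$vio
  rot[4] = et$viol
  rot[5] = t$viole
  rot[6] = $violet
Sorted (with $ < everything):
  sorted[0] = $violet  (last char: 't')
  sorted[1] = et$viol  (last char: 'l')
  sorted[2] = iolet$v  (last char: 'v')
  sorted[3] = let$vio  (last char: 'o')
  sorted[4] = olet$vi  (last char: 'i')
  sorted[5] = t$viole  (last char: 'e')
  sorted[6] = violet$  (last char: '$')
Last column: tlvoie$
Original string S is at sorted index 6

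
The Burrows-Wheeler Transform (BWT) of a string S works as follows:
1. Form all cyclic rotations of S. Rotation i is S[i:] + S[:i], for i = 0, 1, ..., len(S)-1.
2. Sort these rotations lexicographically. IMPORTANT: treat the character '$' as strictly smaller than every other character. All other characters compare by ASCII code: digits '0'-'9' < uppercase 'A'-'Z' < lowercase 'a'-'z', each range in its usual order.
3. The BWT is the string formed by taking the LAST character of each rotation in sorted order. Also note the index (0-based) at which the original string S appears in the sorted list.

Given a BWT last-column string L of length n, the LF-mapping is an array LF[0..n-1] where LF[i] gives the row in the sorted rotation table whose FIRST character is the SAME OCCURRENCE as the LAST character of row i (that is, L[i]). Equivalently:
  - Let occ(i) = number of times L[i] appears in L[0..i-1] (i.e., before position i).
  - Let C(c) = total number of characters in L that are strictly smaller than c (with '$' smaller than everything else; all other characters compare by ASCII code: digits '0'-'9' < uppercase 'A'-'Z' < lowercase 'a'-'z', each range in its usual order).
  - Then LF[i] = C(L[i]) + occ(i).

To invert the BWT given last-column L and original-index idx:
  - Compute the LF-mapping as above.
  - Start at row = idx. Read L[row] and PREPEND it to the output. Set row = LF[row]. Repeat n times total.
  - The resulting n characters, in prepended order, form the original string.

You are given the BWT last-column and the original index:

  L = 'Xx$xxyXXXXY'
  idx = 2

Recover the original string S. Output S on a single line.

LF mapping: 1 7 0 8 9 10 2 3 4 5 6
Walk LF starting at row 2, prepending L[row]:
  step 1: row=2, L[2]='$', prepend. Next row=LF[2]=0
  step 2: row=0, L[0]='X', prepend. Next row=LF[0]=1
  step 3: row=1, L[1]='x', prepend. Next row=LF[1]=7
  step 4: row=7, L[7]='X', prepend. Next row=LF[7]=3
  step 5: row=3, L[3]='x', prepend. Next row=LF[3]=8
  step 6: row=8, L[8]='X', prepend. Next row=LF[8]=4
  step 7: row=4, L[4]='x', prepend. Next row=LF[4]=9
  step 8: row=9, L[9]='X', prepend. Next row=LF[9]=5
  step 9: row=5, L[5]='y', prepend. Next row=LF[5]=10
  step 10: row=10, L[10]='Y', prepend. Next row=LF[10]=6
  step 11: row=6, L[6]='X', prepend. Next row=LF[6]=2
Reversed output: XYyXxXxXxX$

Answer: XYyXxXxXxX$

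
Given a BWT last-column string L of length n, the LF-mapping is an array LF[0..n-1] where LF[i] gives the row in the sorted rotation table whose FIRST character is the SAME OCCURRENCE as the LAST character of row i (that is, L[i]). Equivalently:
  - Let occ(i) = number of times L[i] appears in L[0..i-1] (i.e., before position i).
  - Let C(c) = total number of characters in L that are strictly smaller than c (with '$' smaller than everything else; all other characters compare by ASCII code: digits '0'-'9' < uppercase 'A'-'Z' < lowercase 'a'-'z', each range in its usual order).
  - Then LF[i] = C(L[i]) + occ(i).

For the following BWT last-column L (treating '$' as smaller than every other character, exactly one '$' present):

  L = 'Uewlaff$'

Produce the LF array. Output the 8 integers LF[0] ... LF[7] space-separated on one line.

Char counts: '$':1, 'U':1, 'a':1, 'e':1, 'f':2, 'l':1, 'w':1
C (first-col start): C('$')=0, C('U')=1, C('a')=2, C('e')=3, C('f')=4, C('l')=6, C('w')=7
L[0]='U': occ=0, LF[0]=C('U')+0=1+0=1
L[1]='e': occ=0, LF[1]=C('e')+0=3+0=3
L[2]='w': occ=0, LF[2]=C('w')+0=7+0=7
L[3]='l': occ=0, LF[3]=C('l')+0=6+0=6
L[4]='a': occ=0, LF[4]=C('a')+0=2+0=2
L[5]='f': occ=0, LF[5]=C('f')+0=4+0=4
L[6]='f': occ=1, LF[6]=C('f')+1=4+1=5
L[7]='$': occ=0, LF[7]=C('$')+0=0+0=0

Answer: 1 3 7 6 2 4 5 0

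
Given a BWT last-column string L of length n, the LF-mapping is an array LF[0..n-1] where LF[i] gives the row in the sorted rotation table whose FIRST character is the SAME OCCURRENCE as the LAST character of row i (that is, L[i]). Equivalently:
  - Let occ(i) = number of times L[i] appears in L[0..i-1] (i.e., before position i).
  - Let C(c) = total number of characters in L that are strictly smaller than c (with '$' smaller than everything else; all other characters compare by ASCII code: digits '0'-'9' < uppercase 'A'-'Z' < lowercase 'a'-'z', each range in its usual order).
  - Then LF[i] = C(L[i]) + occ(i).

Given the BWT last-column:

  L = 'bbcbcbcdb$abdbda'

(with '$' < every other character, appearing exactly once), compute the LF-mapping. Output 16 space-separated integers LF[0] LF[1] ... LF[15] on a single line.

Char counts: '$':1, 'a':2, 'b':7, 'c':3, 'd':3
C (first-col start): C('$')=0, C('a')=1, C('b')=3, C('c')=10, C('d')=13
L[0]='b': occ=0, LF[0]=C('b')+0=3+0=3
L[1]='b': occ=1, LF[1]=C('b')+1=3+1=4
L[2]='c': occ=0, LF[2]=C('c')+0=10+0=10
L[3]='b': occ=2, LF[3]=C('b')+2=3+2=5
L[4]='c': occ=1, LF[4]=C('c')+1=10+1=11
L[5]='b': occ=3, LF[5]=C('b')+3=3+3=6
L[6]='c': occ=2, LF[6]=C('c')+2=10+2=12
L[7]='d': occ=0, LF[7]=C('d')+0=13+0=13
L[8]='b': occ=4, LF[8]=C('b')+4=3+4=7
L[9]='$': occ=0, LF[9]=C('$')+0=0+0=0
L[10]='a': occ=0, LF[10]=C('a')+0=1+0=1
L[11]='b': occ=5, LF[11]=C('b')+5=3+5=8
L[12]='d': occ=1, LF[12]=C('d')+1=13+1=14
L[13]='b': occ=6, LF[13]=C('b')+6=3+6=9
L[14]='d': occ=2, LF[14]=C('d')+2=13+2=15
L[15]='a': occ=1, LF[15]=C('a')+1=1+1=2

Answer: 3 4 10 5 11 6 12 13 7 0 1 8 14 9 15 2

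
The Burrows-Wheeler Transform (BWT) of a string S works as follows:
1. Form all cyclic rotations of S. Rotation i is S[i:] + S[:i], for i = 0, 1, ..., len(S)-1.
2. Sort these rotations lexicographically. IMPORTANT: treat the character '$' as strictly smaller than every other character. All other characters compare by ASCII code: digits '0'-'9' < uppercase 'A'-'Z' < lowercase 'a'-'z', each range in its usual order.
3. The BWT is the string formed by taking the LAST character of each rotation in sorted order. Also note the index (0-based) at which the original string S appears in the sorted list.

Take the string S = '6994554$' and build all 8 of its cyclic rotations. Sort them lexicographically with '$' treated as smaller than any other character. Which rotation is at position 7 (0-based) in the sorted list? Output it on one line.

All 8 rotations (rotation i = S[i:]+S[:i]):
  rot[0] = 6994554$
  rot[1] = 994554$6
  rot[2] = 94554$69
  rot[3] = 4554$699
  rot[4] = 554$6994
  rot[5] = 54$69945
  rot[6] = 4$699455
  rot[7] = $6994554
Sorted (with $ < everything):
  sorted[0] = $6994554
  sorted[1] = 4$699455
  sorted[2] = 4554$699
  sorted[3] = 54$69945
  sorted[4] = 554$6994
  sorted[5] = 6994554$
  sorted[6] = 94554$69
  sorted[7] = 994554$6
sorted[7] = 994554$6

Answer: 994554$6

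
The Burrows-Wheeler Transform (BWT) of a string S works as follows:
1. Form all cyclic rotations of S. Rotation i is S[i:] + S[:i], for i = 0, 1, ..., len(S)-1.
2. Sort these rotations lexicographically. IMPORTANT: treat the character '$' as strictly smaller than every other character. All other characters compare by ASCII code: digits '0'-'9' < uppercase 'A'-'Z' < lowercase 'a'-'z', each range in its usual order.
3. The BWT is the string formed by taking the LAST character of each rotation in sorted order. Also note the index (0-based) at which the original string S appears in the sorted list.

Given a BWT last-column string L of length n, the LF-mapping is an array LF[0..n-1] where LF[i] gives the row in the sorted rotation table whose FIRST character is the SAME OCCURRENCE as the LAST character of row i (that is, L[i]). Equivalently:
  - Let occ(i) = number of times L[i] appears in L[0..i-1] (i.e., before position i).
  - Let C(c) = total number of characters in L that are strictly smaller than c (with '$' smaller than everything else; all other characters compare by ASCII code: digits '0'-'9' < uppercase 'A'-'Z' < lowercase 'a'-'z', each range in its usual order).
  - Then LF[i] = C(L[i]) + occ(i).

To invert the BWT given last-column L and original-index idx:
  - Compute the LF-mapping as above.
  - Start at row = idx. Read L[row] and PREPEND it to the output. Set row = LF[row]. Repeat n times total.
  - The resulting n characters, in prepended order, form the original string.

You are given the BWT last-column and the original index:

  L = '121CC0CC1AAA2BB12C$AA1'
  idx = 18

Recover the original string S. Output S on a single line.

Answer: C12AAA2BAC201BAC1CC11$

Derivation:
LF mapping: 2 7 3 17 18 1 19 20 4 10 11 12 8 15 16 5 9 21 0 13 14 6
Walk LF starting at row 18, prepending L[row]:
  step 1: row=18, L[18]='$', prepend. Next row=LF[18]=0
  step 2: row=0, L[0]='1', prepend. Next row=LF[0]=2
  step 3: row=2, L[2]='1', prepend. Next row=LF[2]=3
  step 4: row=3, L[3]='C', prepend. Next row=LF[3]=17
  step 5: row=17, L[17]='C', prepend. Next row=LF[17]=21
  step 6: row=21, L[21]='1', prepend. Next row=LF[21]=6
  step 7: row=6, L[6]='C', prepend. Next row=LF[6]=19
  step 8: row=19, L[19]='A', prepend. Next row=LF[19]=13
  step 9: row=13, L[13]='B', prepend. Next row=LF[13]=15
  step 10: row=15, L[15]='1', prepend. Next row=LF[15]=5
  step 11: row=5, L[5]='0', prepend. Next row=LF[5]=1
  step 12: row=1, L[1]='2', prepend. Next row=LF[1]=7
  step 13: row=7, L[7]='C', prepend. Next row=LF[7]=20
  step 14: row=20, L[20]='A', prepend. Next row=LF[20]=14
  step 15: row=14, L[14]='B', prepend. Next row=LF[14]=16
  step 16: row=16, L[16]='2', prepend. Next row=LF[16]=9
  step 17: row=9, L[9]='A', prepend. Next row=LF[9]=10
  step 18: row=10, L[10]='A', prepend. Next row=LF[10]=11
  step 19: row=11, L[11]='A', prepend. Next row=LF[11]=12
  step 20: row=12, L[12]='2', prepend. Next row=LF[12]=8
  step 21: row=8, L[8]='1', prepend. Next row=LF[8]=4
  step 22: row=4, L[4]='C', prepend. Next row=LF[4]=18
Reversed output: C12AAA2BAC201BAC1CC11$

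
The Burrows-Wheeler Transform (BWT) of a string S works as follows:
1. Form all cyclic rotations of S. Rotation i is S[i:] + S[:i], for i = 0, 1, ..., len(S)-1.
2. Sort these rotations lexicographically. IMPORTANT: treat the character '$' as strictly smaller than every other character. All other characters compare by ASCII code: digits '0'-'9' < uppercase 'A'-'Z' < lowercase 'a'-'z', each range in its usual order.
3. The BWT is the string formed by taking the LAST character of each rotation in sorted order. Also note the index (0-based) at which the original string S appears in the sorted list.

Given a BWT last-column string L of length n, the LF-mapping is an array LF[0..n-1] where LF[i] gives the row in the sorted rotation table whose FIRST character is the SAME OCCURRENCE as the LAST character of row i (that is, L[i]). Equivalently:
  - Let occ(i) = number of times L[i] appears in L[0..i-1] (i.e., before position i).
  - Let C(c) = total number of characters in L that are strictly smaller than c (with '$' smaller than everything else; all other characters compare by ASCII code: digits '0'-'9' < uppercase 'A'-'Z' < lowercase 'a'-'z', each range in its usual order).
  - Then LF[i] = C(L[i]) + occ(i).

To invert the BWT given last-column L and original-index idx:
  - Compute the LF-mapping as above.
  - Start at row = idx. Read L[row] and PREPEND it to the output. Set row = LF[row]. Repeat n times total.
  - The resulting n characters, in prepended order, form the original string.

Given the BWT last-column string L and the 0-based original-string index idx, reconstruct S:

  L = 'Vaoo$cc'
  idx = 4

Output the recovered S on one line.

Answer: cocoaV$

Derivation:
LF mapping: 1 2 5 6 0 3 4
Walk LF starting at row 4, prepending L[row]:
  step 1: row=4, L[4]='$', prepend. Next row=LF[4]=0
  step 2: row=0, L[0]='V', prepend. Next row=LF[0]=1
  step 3: row=1, L[1]='a', prepend. Next row=LF[1]=2
  step 4: row=2, L[2]='o', prepend. Next row=LF[2]=5
  step 5: row=5, L[5]='c', prepend. Next row=LF[5]=3
  step 6: row=3, L[3]='o', prepend. Next row=LF[3]=6
  step 7: row=6, L[6]='c', prepend. Next row=LF[6]=4
Reversed output: cocoaV$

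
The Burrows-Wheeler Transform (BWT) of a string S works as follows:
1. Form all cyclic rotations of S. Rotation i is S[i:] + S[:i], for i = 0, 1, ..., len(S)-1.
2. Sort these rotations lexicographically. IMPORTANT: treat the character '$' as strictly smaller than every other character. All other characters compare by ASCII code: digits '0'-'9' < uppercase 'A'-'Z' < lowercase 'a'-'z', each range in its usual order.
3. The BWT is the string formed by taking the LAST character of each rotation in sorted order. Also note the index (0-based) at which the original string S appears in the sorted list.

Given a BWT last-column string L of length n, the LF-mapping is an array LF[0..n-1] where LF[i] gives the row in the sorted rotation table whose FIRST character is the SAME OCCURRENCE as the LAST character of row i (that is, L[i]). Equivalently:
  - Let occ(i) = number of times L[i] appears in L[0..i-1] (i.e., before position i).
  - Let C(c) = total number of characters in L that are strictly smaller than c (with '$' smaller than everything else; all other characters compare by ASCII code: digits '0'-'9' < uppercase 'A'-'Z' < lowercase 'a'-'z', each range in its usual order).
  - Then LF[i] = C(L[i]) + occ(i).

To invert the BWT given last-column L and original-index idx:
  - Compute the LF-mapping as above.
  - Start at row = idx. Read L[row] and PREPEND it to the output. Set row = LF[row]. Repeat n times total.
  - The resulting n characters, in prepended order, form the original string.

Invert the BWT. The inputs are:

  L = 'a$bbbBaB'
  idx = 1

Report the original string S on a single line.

LF mapping: 3 0 5 6 7 1 4 2
Walk LF starting at row 1, prepending L[row]:
  step 1: row=1, L[1]='$', prepend. Next row=LF[1]=0
  step 2: row=0, L[0]='a', prepend. Next row=LF[0]=3
  step 3: row=3, L[3]='b', prepend. Next row=LF[3]=6
  step 4: row=6, L[6]='a', prepend. Next row=LF[6]=4
  step 5: row=4, L[4]='b', prepend. Next row=LF[4]=7
  step 6: row=7, L[7]='B', prepend. Next row=LF[7]=2
  step 7: row=2, L[2]='b', prepend. Next row=LF[2]=5
  step 8: row=5, L[5]='B', prepend. Next row=LF[5]=1
Reversed output: BbBbaba$

Answer: BbBbaba$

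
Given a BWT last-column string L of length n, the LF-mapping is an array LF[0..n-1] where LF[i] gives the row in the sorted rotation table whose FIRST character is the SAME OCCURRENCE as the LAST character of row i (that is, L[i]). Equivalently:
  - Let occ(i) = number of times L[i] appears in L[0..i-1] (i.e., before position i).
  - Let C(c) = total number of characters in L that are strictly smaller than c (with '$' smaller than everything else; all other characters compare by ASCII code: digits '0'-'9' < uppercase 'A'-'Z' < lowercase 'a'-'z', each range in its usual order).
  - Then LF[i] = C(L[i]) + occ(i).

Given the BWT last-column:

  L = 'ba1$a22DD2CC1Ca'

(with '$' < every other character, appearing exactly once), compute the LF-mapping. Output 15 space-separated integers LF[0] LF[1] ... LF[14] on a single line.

Char counts: '$':1, '1':2, '2':3, 'C':3, 'D':2, 'a':3, 'b':1
C (first-col start): C('$')=0, C('1')=1, C('2')=3, C('C')=6, C('D')=9, C('a')=11, C('b')=14
L[0]='b': occ=0, LF[0]=C('b')+0=14+0=14
L[1]='a': occ=0, LF[1]=C('a')+0=11+0=11
L[2]='1': occ=0, LF[2]=C('1')+0=1+0=1
L[3]='$': occ=0, LF[3]=C('$')+0=0+0=0
L[4]='a': occ=1, LF[4]=C('a')+1=11+1=12
L[5]='2': occ=0, LF[5]=C('2')+0=3+0=3
L[6]='2': occ=1, LF[6]=C('2')+1=3+1=4
L[7]='D': occ=0, LF[7]=C('D')+0=9+0=9
L[8]='D': occ=1, LF[8]=C('D')+1=9+1=10
L[9]='2': occ=2, LF[9]=C('2')+2=3+2=5
L[10]='C': occ=0, LF[10]=C('C')+0=6+0=6
L[11]='C': occ=1, LF[11]=C('C')+1=6+1=7
L[12]='1': occ=1, LF[12]=C('1')+1=1+1=2
L[13]='C': occ=2, LF[13]=C('C')+2=6+2=8
L[14]='a': occ=2, LF[14]=C('a')+2=11+2=13

Answer: 14 11 1 0 12 3 4 9 10 5 6 7 2 8 13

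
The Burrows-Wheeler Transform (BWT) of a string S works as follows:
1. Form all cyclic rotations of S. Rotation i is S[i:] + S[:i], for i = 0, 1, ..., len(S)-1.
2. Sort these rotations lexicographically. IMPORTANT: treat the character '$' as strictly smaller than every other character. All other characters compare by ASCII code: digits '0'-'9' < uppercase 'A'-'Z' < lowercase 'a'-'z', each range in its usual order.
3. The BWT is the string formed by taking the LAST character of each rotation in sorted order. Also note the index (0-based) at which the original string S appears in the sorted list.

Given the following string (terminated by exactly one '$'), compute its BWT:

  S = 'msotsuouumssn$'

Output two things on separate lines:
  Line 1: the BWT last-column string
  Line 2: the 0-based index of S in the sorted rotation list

All 14 rotations (rotation i = S[i:]+S[:i]):
  rot[0] = msotsuouumssn$
  rot[1] = sotsuouumssn$m
  rot[2] = otsuouumssn$ms
  rot[3] = tsuouumssn$mso
  rot[4] = suouumssn$msot
  rot[5] = uouumssn$msots
  rot[6] = ouumssn$msotsu
  rot[7] = uumssn$msotsuo
  rot[8] = umssn$msotsuou
  rot[9] = mssn$msotsuouu
  rot[10] = ssn$msotsuouum
  rot[11] = sn$msotsuouums
  rot[12] = n$msotsuouumss
  rot[13] = $msotsuouumssn
Sorted (with $ < everything):
  sorted[0] = $msotsuouumssn  (last char: 'n')
  sorted[1] = msotsuouumssn$  (last char: '$')
  sorted[2] = mssn$msotsuouu  (last char: 'u')
  sorted[3] = n$msotsuouumss  (last char: 's')
  sorted[4] = otsuouumssn$ms  (last char: 's')
  sorted[5] = ouumssn$msotsu  (last char: 'u')
  sorted[6] = sn$msotsuouums  (last char: 's')
  sorted[7] = sotsuouumssn$m  (last char: 'm')
  sorted[8] = ssn$msotsuouum  (last char: 'm')
  sorted[9] = suouumssn$msot  (last char: 't')
  sorted[10] = tsuouumssn$mso  (last char: 'o')
  sorted[11] = umssn$msotsuou  (last char: 'u')
  sorted[12] = uouumssn$msots  (last char: 's')
  sorted[13] = uumssn$msotsuo  (last char: 'o')
Last column: n$ussusmmtouso
Original string S is at sorted index 1

Answer: n$ussusmmtouso
1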